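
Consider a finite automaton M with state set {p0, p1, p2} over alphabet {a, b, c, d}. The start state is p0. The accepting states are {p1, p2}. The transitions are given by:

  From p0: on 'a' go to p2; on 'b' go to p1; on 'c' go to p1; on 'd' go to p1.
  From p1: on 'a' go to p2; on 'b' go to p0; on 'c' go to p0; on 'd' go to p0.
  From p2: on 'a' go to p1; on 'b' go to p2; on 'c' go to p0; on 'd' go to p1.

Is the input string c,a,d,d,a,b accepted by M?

Yes

start at p0
read 'c': p0 → p1
read 'a': p1 → p2
read 'd': p2 → p1
read 'd': p1 → p0
read 'a': p0 → p2
read 'b': p2 → p2
End state p2 is accepting.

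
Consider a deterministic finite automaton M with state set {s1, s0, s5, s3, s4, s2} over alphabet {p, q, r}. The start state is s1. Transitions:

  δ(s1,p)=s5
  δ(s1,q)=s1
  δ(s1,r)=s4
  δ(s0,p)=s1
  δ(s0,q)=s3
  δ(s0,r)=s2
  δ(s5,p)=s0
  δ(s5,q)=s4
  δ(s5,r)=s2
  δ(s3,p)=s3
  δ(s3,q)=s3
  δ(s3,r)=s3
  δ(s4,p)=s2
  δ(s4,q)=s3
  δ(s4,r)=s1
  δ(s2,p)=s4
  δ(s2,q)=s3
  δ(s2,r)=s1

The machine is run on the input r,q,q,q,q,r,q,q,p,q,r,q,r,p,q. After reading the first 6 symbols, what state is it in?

Trace: s1 -r-> s4 -q-> s3 -q-> s3 -q-> s3 -q-> s3 -r-> s3
After 6 symbols: s3.

s3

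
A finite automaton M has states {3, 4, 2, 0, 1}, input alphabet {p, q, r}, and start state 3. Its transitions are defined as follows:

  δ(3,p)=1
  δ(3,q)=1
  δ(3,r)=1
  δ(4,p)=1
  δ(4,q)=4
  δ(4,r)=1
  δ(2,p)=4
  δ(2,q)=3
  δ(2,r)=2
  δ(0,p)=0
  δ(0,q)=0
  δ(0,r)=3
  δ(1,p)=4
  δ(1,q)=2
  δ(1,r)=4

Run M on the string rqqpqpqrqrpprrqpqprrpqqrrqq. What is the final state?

4

3 → 1 → 2 → 3 → 1 → 2 → 4 → 4 → 1 → 2 → 2 → 4 → 1 → 4 → 1 → 2 → 4 → 4 → 1 → 4 → 1 → 4 → 4 → 4 → 1 → 4 → 4 → 4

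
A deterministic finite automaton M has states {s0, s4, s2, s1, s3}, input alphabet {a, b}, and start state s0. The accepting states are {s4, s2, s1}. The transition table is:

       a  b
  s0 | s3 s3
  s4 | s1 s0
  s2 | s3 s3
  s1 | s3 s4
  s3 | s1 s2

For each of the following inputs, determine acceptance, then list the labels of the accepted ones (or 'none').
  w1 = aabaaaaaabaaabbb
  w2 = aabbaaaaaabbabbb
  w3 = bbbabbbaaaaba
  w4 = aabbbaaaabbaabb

w1:
  start at s0
  read 'a': s0 → s3
  read 'a': s3 → s1
  read 'b': s1 → s4
  read 'a': s4 → s1
  read 'a': s1 → s3
  read 'a': s3 → s1
  read 'a': s1 → s3
  read 'a': s3 → s1
  read 'a': s1 → s3
  read 'b': s3 → s2
  read 'a': s2 → s3
  read 'a': s3 → s1
  read 'a': s1 → s3
  read 'b': s3 → s2
  read 'b': s2 → s3
  read 'b': s3 → s2
  end s2, accepted
w2:
  start at s0
  read 'a': s0 → s3
  read 'a': s3 → s1
  read 'b': s1 → s4
  read 'b': s4 → s0
  read 'a': s0 → s3
  read 'a': s3 → s1
  read 'a': s1 → s3
  read 'a': s3 → s1
  read 'a': s1 → s3
  read 'a': s3 → s1
  read 'b': s1 → s4
  read 'b': s4 → s0
  read 'a': s0 → s3
  read 'b': s3 → s2
  read 'b': s2 → s3
  read 'b': s3 → s2
  end s2, accepted
w3:
  start at s0
  read 'b': s0 → s3
  read 'b': s3 → s2
  read 'b': s2 → s3
  read 'a': s3 → s1
  read 'b': s1 → s4
  read 'b': s4 → s0
  read 'b': s0 → s3
  read 'a': s3 → s1
  read 'a': s1 → s3
  read 'a': s3 → s1
  read 'a': s1 → s3
  read 'b': s3 → s2
  read 'a': s2 → s3
  end s3, rejected
w4:
  start at s0
  read 'a': s0 → s3
  read 'a': s3 → s1
  read 'b': s1 → s4
  read 'b': s4 → s0
  read 'b': s0 → s3
  read 'a': s3 → s1
  read 'a': s1 → s3
  read 'a': s3 → s1
  read 'a': s1 → s3
  read 'b': s3 → s2
  read 'b': s2 → s3
  read 'a': s3 → s1
  read 'a': s1 → s3
  read 'b': s3 → s2
  read 'b': s2 → s3
  end s3, rejected

w1, w2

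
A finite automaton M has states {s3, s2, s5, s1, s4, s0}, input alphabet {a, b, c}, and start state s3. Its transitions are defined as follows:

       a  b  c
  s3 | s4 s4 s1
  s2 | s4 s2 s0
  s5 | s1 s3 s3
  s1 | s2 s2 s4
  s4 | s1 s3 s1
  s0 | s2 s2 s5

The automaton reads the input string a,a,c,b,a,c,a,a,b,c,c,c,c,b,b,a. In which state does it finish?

s3 → s4 → s1 → s4 → s3 → s4 → s1 → s2 → s4 → s3 → s1 → s4 → s1 → s4 → s3 → s4 → s1

s1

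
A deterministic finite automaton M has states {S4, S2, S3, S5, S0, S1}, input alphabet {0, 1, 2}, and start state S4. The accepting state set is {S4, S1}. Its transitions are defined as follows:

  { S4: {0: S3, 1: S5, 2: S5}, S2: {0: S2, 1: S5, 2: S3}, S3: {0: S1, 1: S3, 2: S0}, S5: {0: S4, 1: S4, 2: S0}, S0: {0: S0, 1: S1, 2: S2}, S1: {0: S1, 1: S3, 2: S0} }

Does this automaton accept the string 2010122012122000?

Trace: S4 -2-> S5 -0-> S4 -1-> S5 -0-> S4 -1-> S5 -2-> S0 -2-> S2 -0-> S2 -1-> S5 -2-> S0 -1-> S1 -2-> S0 -2-> S2 -0-> S2 -0-> S2 -0-> S2
End state S2 is not accepting.

No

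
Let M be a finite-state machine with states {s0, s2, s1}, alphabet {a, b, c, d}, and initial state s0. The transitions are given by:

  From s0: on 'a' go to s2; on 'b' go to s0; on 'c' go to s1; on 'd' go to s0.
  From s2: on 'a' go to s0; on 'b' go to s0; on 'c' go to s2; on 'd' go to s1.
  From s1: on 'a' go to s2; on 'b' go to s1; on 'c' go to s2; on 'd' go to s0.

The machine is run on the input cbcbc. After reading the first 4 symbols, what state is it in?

s0 → s1 → s1 → s2 → s0
After 4 symbols: s0.

s0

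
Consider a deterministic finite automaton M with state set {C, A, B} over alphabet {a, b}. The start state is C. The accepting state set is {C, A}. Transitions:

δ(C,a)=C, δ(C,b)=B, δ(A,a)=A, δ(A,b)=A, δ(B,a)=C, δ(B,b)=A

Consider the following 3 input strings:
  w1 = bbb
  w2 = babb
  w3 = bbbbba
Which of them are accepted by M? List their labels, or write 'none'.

w1, w2, w3

w1: C → B → A → A  → end A, accepted
w2: C → B → C → B → A  → end A, accepted
w3: C → B → A → A → A → A → A  → end A, accepted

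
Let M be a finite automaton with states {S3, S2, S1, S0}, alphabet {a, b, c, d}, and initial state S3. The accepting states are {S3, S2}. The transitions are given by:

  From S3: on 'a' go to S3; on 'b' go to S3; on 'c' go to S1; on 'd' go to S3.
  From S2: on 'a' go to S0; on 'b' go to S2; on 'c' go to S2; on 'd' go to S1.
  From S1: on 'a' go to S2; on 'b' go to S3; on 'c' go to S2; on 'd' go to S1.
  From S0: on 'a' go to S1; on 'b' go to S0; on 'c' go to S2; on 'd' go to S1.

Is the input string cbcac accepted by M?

Yes

S3 → S1 → S3 → S1 → S2 → S2
End state S2 is accepting.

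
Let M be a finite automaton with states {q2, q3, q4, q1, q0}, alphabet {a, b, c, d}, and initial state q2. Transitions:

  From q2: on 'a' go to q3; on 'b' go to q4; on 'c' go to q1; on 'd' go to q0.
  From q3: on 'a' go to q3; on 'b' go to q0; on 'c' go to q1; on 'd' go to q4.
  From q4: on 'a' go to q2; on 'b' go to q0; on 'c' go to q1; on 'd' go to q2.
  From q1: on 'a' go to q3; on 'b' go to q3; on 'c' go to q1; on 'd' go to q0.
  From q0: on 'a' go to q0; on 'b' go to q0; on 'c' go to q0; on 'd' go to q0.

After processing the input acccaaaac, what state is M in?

q1

q2 → q3 → q1 → q1 → q1 → q3 → q3 → q3 → q3 → q1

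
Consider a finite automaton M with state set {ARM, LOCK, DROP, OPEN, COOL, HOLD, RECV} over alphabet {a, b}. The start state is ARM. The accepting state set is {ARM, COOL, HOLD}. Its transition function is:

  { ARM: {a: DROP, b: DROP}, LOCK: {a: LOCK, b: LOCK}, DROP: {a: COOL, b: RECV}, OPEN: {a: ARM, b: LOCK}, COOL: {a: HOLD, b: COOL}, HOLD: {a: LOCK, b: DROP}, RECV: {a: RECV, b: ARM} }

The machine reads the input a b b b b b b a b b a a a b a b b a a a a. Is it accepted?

start at ARM
read 'a': ARM → DROP
read 'b': DROP → RECV
read 'b': RECV → ARM
read 'b': ARM → DROP
read 'b': DROP → RECV
read 'b': RECV → ARM
read 'b': ARM → DROP
read 'a': DROP → COOL
read 'b': COOL → COOL
read 'b': COOL → COOL
read 'a': COOL → HOLD
read 'a': HOLD → LOCK
read 'a': LOCK → LOCK
read 'b': LOCK → LOCK
read 'a': LOCK → LOCK
read 'b': LOCK → LOCK
read 'b': LOCK → LOCK
read 'a': LOCK → LOCK
read 'a': LOCK → LOCK
read 'a': LOCK → LOCK
read 'a': LOCK → LOCK
End state LOCK is not accepting.

No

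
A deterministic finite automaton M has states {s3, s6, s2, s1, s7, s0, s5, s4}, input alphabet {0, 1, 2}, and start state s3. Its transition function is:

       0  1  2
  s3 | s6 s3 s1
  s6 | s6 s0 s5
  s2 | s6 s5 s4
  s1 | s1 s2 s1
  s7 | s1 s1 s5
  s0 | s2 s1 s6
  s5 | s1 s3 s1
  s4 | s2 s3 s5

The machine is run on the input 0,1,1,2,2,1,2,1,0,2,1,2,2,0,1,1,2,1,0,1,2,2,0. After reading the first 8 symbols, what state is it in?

s3

s3 → s6 → s0 → s1 → s1 → s1 → s2 → s4 → s3
After 8 symbols: s3.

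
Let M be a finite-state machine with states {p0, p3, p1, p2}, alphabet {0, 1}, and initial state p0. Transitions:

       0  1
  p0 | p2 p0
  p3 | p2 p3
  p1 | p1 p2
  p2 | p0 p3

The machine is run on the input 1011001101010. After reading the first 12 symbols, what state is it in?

p0 → p0 → p2 → p3 → p3 → p2 → p0 → p0 → p0 → p2 → p3 → p2 → p3
After 12 symbols: p3.

p3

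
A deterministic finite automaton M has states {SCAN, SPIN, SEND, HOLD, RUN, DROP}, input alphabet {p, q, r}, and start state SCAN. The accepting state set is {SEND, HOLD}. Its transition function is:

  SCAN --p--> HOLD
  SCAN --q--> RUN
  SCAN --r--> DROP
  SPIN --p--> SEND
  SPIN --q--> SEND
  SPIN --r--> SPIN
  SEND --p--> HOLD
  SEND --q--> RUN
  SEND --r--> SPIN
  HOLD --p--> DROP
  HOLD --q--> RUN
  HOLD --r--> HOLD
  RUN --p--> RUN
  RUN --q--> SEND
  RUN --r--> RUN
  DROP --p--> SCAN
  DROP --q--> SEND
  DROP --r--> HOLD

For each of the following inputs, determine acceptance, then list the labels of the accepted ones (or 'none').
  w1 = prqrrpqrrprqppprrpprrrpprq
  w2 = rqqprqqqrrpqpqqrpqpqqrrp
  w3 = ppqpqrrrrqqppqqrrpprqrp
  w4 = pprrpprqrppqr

w1, w2, w3

w1: Trace: SCAN -p-> HOLD -r-> HOLD -q-> RUN -r-> RUN -r-> RUN -p-> RUN -q-> SEND -r-> SPIN -r-> SPIN -p-> SEND -r-> SPIN -q-> SEND -p-> HOLD -p-> DROP -p-> SCAN -r-> DROP -r-> HOLD -p-> DROP -p-> SCAN -r-> DROP -r-> HOLD -r-> HOLD -p-> DROP -p-> SCAN -r-> DROP -q-> SEND  → end SEND, accepted
w2: Trace: SCAN -r-> DROP -q-> SEND -q-> RUN -p-> RUN -r-> RUN -q-> SEND -q-> RUN -q-> SEND -r-> SPIN -r-> SPIN -p-> SEND -q-> RUN -p-> RUN -q-> SEND -q-> RUN -r-> RUN -p-> RUN -q-> SEND -p-> HOLD -q-> RUN -q-> SEND -r-> SPIN -r-> SPIN -p-> SEND  → end SEND, accepted
w3: Trace: SCAN -p-> HOLD -p-> DROP -q-> SEND -p-> HOLD -q-> RUN -r-> RUN -r-> RUN -r-> RUN -r-> RUN -q-> SEND -q-> RUN -p-> RUN -p-> RUN -q-> SEND -q-> RUN -r-> RUN -r-> RUN -p-> RUN -p-> RUN -r-> RUN -q-> SEND -r-> SPIN -p-> SEND  → end SEND, accepted
w4: Trace: SCAN -p-> HOLD -p-> DROP -r-> HOLD -r-> HOLD -p-> DROP -p-> SCAN -r-> DROP -q-> SEND -r-> SPIN -p-> SEND -p-> HOLD -q-> RUN -r-> RUN  → end RUN, rejected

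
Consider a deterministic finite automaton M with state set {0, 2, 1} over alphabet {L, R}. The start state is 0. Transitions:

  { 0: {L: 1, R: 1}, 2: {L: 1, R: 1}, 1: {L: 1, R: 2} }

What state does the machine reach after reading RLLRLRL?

0 → 1 → 1 → 1 → 2 → 1 → 2 → 1

1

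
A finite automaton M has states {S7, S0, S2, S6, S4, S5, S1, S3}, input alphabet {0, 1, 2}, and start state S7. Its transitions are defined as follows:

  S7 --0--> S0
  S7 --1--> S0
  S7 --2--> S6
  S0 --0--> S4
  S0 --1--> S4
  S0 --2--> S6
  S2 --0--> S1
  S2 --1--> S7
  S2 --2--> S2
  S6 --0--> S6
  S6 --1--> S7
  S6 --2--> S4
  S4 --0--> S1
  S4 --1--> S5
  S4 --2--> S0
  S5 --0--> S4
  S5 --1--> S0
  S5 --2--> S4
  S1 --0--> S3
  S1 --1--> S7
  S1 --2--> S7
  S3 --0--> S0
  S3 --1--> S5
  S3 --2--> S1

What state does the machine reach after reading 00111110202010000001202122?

Trace: S7 -0-> S0 -0-> S4 -1-> S5 -1-> S0 -1-> S4 -1-> S5 -1-> S0 -0-> S4 -2-> S0 -0-> S4 -2-> S0 -0-> S4 -1-> S5 -0-> S4 -0-> S1 -0-> S3 -0-> S0 -0-> S4 -0-> S1 -1-> S7 -2-> S6 -0-> S6 -2-> S4 -1-> S5 -2-> S4 -2-> S0

S0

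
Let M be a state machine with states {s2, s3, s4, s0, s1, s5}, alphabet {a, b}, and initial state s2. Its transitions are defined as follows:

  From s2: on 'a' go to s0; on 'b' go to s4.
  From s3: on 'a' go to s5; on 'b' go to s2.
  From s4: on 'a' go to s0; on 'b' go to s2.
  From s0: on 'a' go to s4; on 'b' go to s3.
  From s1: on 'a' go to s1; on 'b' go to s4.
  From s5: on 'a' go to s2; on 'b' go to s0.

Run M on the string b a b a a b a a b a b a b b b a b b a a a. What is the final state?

s2 → s4 → s0 → s3 → s5 → s2 → s4 → s0 → s4 → s2 → s0 → s3 → s5 → s0 → s3 → s2 → s0 → s3 → s2 → s0 → s4 → s0

s0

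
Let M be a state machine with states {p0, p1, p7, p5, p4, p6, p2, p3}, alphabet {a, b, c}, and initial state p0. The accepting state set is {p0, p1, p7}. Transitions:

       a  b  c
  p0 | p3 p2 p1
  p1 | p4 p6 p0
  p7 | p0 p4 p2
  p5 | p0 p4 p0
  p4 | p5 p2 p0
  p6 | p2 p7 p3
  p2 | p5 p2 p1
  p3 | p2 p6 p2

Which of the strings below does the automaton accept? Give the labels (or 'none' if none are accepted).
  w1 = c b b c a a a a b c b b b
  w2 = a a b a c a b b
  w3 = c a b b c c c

w2, w3

w1: Trace: p0 -c-> p1 -b-> p6 -b-> p7 -c-> p2 -a-> p5 -a-> p0 -a-> p3 -a-> p2 -b-> p2 -c-> p1 -b-> p6 -b-> p7 -b-> p4  → end p4, rejected
w2: Trace: p0 -a-> p3 -a-> p2 -b-> p2 -a-> p5 -c-> p0 -a-> p3 -b-> p6 -b-> p7  → end p7, accepted
w3: Trace: p0 -c-> p1 -a-> p4 -b-> p2 -b-> p2 -c-> p1 -c-> p0 -c-> p1  → end p1, accepted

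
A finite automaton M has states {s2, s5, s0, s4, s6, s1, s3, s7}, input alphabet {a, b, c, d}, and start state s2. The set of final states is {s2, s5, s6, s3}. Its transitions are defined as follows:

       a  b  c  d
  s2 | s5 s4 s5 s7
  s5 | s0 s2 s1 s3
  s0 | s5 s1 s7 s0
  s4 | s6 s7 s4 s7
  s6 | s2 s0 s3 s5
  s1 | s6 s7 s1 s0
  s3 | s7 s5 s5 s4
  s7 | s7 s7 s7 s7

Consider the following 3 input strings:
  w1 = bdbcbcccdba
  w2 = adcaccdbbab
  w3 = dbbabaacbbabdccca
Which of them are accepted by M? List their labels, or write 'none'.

none

w1: Trace: s2 -b-> s4 -d-> s7 -b-> s7 -c-> s7 -b-> s7 -c-> s7 -c-> s7 -c-> s7 -d-> s7 -b-> s7 -a-> s7  → end s7, rejected
w2: Trace: s2 -a-> s5 -d-> s3 -c-> s5 -a-> s0 -c-> s7 -c-> s7 -d-> s7 -b-> s7 -b-> s7 -a-> s7 -b-> s7  → end s7, rejected
w3: Trace: s2 -d-> s7 -b-> s7 -b-> s7 -a-> s7 -b-> s7 -a-> s7 -a-> s7 -c-> s7 -b-> s7 -b-> s7 -a-> s7 -b-> s7 -d-> s7 -c-> s7 -c-> s7 -c-> s7 -a-> s7  → end s7, rejected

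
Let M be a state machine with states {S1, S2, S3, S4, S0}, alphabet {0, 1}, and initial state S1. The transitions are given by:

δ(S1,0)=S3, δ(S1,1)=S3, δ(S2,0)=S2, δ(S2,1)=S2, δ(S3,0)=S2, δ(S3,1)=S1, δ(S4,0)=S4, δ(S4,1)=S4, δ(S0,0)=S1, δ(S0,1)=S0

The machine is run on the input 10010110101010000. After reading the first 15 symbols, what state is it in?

S1 → S3 → S2 → S2 → S2 → S2 → S2 → S2 → S2 → S2 → S2 → S2 → S2 → S2 → S2 → S2
After 15 symbols: S2.

S2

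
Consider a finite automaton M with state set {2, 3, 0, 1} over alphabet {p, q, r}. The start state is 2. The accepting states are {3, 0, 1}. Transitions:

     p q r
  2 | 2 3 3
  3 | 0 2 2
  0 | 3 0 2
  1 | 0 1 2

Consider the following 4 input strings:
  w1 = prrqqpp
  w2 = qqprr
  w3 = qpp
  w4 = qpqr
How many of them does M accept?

w1:
  start at 2
  read 'p': 2 → 2
  read 'r': 2 → 3
  read 'r': 3 → 2
  read 'q': 2 → 3
  read 'q': 3 → 2
  read 'p': 2 → 2
  read 'p': 2 → 2
  end 2, rejected
w2:
  start at 2
  read 'q': 2 → 3
  read 'q': 3 → 2
  read 'p': 2 → 2
  read 'r': 2 → 3
  read 'r': 3 → 2
  end 2, rejected
w3:
  start at 2
  read 'q': 2 → 3
  read 'p': 3 → 0
  read 'p': 0 → 3
  end 3, accepted
w4:
  start at 2
  read 'q': 2 → 3
  read 'p': 3 → 0
  read 'q': 0 → 0
  read 'r': 0 → 2
  end 2, rejected

1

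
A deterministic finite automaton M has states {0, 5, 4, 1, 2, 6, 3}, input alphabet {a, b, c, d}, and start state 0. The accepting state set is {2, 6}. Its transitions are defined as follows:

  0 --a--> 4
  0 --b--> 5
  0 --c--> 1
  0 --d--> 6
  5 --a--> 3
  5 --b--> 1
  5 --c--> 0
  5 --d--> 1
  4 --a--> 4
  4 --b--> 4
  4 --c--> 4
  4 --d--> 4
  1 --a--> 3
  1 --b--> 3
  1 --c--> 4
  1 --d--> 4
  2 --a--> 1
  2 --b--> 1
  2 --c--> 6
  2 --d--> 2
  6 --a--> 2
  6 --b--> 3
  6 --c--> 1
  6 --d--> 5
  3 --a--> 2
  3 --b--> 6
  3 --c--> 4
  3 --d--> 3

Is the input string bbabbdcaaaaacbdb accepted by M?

Trace: 0 -b-> 5 -b-> 1 -a-> 3 -b-> 6 -b-> 3 -d-> 3 -c-> 4 -a-> 4 -a-> 4 -a-> 4 -a-> 4 -a-> 4 -c-> 4 -b-> 4 -d-> 4 -b-> 4
End state 4 is not accepting.

No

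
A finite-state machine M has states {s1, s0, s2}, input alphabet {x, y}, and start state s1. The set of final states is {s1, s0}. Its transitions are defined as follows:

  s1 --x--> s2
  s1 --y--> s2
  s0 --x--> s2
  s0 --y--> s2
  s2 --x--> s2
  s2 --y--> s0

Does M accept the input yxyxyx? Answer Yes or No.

No

s1 → s2 → s2 → s0 → s2 → s0 → s2
End state s2 is not accepting.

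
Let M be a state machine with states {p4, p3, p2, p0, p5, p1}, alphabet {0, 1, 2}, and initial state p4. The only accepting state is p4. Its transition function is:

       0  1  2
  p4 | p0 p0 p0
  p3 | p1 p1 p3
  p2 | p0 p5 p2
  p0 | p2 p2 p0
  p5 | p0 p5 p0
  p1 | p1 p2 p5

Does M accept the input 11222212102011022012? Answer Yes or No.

No

p4 → p0 → p2 → p2 → p2 → p2 → p2 → p5 → p0 → p2 → p0 → p0 → p2 → p5 → p5 → p0 → p0 → p0 → p2 → p5 → p0
End state p0 is not accepting.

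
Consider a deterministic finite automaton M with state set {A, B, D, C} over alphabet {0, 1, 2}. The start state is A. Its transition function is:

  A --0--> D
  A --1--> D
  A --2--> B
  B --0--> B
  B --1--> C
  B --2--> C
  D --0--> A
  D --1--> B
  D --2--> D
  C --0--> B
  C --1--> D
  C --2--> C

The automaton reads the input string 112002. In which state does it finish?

C

start at A
read '1': A → D
read '1': D → B
read '2': B → C
read '0': C → B
read '0': B → B
read '2': B → C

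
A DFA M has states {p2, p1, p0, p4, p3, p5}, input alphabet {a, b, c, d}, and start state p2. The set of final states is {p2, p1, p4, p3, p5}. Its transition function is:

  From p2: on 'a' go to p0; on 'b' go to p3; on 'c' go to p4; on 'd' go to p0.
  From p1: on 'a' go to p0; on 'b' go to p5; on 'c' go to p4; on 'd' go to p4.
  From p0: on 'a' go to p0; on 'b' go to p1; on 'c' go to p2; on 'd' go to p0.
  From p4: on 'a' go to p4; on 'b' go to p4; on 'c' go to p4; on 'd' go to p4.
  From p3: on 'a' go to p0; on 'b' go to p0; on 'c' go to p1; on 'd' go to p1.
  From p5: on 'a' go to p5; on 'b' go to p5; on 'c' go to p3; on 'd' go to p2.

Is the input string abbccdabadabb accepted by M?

p2 → p0 → p1 → p5 → p3 → p1 → p4 → p4 → p4 → p4 → p4 → p4 → p4 → p4
End state p4 is accepting.

Yes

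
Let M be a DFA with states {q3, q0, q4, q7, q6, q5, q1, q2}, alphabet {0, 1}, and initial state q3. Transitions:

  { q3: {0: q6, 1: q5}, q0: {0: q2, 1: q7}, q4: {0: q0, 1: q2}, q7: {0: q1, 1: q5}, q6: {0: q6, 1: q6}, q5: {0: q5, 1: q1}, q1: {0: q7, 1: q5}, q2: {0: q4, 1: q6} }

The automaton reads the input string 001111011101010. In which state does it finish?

q3 → q6 → q6 → q6 → q6 → q6 → q6 → q6 → q6 → q6 → q6 → q6 → q6 → q6 → q6 → q6

q6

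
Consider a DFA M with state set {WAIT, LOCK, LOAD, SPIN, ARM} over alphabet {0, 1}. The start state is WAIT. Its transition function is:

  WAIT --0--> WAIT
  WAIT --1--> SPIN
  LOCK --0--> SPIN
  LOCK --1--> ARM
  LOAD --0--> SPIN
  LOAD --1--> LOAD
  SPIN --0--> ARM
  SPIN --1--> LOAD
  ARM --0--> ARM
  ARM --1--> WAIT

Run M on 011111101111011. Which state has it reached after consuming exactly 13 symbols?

SPIN

WAIT → WAIT → SPIN → LOAD → LOAD → LOAD → LOAD → LOAD → SPIN → LOAD → LOAD → LOAD → LOAD → SPIN
After 13 symbols: SPIN.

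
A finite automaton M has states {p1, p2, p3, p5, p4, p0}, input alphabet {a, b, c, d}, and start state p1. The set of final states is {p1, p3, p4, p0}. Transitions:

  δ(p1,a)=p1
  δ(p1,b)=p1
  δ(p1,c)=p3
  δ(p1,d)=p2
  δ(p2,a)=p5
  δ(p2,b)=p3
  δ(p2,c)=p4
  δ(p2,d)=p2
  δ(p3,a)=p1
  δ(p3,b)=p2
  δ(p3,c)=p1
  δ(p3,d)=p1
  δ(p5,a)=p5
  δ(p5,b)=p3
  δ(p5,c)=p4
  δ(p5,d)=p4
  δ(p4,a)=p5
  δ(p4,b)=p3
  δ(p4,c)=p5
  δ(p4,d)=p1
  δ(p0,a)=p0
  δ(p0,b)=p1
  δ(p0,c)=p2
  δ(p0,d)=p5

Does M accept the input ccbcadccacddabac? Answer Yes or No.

start at p1
read 'c': p1 → p3
read 'c': p3 → p1
read 'b': p1 → p1
read 'c': p1 → p3
read 'a': p3 → p1
read 'd': p1 → p2
read 'c': p2 → p4
read 'c': p4 → p5
read 'a': p5 → p5
read 'c': p5 → p4
read 'd': p4 → p1
read 'd': p1 → p2
read 'a': p2 → p5
read 'b': p5 → p3
read 'a': p3 → p1
read 'c': p1 → p3
End state p3 is accepting.

Yes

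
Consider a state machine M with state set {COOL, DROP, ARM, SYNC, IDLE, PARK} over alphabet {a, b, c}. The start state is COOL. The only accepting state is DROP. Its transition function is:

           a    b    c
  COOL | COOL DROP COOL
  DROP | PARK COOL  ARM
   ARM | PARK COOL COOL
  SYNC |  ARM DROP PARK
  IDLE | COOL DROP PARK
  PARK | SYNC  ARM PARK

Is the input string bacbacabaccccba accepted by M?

start at COOL
read 'b': COOL → DROP
read 'a': DROP → PARK
read 'c': PARK → PARK
read 'b': PARK → ARM
read 'a': ARM → PARK
read 'c': PARK → PARK
read 'a': PARK → SYNC
read 'b': SYNC → DROP
read 'a': DROP → PARK
read 'c': PARK → PARK
read 'c': PARK → PARK
read 'c': PARK → PARK
read 'c': PARK → PARK
read 'b': PARK → ARM
read 'a': ARM → PARK
End state PARK is not accepting.

No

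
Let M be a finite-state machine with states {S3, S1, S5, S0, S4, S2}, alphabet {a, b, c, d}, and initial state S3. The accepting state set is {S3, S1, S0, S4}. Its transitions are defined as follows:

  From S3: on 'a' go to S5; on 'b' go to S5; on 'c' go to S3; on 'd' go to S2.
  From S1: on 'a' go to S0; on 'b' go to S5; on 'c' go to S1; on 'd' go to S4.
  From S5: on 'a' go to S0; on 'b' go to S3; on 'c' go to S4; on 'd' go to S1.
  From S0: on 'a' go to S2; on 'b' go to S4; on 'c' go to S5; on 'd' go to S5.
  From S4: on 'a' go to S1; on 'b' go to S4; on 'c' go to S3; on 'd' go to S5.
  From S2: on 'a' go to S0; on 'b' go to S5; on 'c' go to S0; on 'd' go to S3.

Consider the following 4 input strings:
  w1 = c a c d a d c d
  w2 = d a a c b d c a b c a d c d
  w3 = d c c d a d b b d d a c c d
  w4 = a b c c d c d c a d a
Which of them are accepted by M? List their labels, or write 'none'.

w1:
  start at S3
  read 'c': S3 → S3
  read 'a': S3 → S5
  read 'c': S5 → S4
  read 'd': S4 → S5
  read 'a': S5 → S0
  read 'd': S0 → S5
  read 'c': S5 → S4
  read 'd': S4 → S5
  end S5, rejected
w2:
  start at S3
  read 'd': S3 → S2
  read 'a': S2 → S0
  read 'a': S0 → S2
  read 'c': S2 → S0
  read 'b': S0 → S4
  read 'd': S4 → S5
  read 'c': S5 → S4
  read 'a': S4 → S1
  read 'b': S1 → S5
  read 'c': S5 → S4
  read 'a': S4 → S1
  read 'd': S1 → S4
  read 'c': S4 → S3
  read 'd': S3 → S2
  end S2, rejected
w3:
  start at S3
  read 'd': S3 → S2
  read 'c': S2 → S0
  read 'c': S0 → S5
  read 'd': S5 → S1
  read 'a': S1 → S0
  read 'd': S0 → S5
  read 'b': S5 → S3
  read 'b': S3 → S5
  read 'd': S5 → S1
  read 'd': S1 → S4
  read 'a': S4 → S1
  read 'c': S1 → S1
  read 'c': S1 → S1
  read 'd': S1 → S4
  end S4, accepted
w4:
  start at S3
  read 'a': S3 → S5
  read 'b': S5 → S3
  read 'c': S3 → S3
  read 'c': S3 → S3
  read 'd': S3 → S2
  read 'c': S2 → S0
  read 'd': S0 → S5
  read 'c': S5 → S4
  read 'a': S4 → S1
  read 'd': S1 → S4
  read 'a': S4 → S1
  end S1, accepted

w3, w4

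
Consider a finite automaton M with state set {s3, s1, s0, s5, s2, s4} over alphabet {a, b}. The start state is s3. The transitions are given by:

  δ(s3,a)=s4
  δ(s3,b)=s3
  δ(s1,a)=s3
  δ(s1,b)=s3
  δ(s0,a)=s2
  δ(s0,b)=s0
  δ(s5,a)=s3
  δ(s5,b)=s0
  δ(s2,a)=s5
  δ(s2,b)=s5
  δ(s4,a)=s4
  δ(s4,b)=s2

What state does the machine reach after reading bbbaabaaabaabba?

start at s3
read 'b': s3 → s3
read 'b': s3 → s3
read 'b': s3 → s3
read 'a': s3 → s4
read 'a': s4 → s4
read 'b': s4 → s2
read 'a': s2 → s5
read 'a': s5 → s3
read 'a': s3 → s4
read 'b': s4 → s2
read 'a': s2 → s5
read 'a': s5 → s3
read 'b': s3 → s3
read 'b': s3 → s3
read 'a': s3 → s4

s4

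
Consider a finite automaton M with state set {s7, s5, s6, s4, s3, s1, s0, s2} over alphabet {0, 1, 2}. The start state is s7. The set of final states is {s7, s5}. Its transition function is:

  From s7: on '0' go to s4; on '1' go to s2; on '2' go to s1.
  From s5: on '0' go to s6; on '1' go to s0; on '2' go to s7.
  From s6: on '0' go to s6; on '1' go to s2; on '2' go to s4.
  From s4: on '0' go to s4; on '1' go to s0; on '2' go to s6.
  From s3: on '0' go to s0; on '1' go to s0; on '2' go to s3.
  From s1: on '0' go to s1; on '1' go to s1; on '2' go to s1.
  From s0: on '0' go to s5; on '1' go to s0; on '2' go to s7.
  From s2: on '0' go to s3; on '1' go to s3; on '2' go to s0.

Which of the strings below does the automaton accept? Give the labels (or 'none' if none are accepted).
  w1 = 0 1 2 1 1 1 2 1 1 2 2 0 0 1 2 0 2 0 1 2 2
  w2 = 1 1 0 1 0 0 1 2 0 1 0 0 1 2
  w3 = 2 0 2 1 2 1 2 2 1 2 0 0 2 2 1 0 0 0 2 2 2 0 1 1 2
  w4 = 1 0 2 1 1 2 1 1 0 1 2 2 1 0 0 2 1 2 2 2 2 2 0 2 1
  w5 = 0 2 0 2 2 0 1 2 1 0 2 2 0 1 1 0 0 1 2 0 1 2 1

w1

w1:
  start at s7
  read '0': s7 → s4
  read '1': s4 → s0
  read '2': s0 → s7
  read '1': s7 → s2
  read '1': s2 → s3
  read '1': s3 → s0
  read '2': s0 → s7
  read '1': s7 → s2
  read '1': s2 → s3
  read '2': s3 → s3
  read '2': s3 → s3
  read '0': s3 → s0
  read '0': s0 → s5
  read '1': s5 → s0
  read '2': s0 → s7
  read '0': s7 → s4
  read '2': s4 → s6
  read '0': s6 → s6
  read '1': s6 → s2
  read '2': s2 → s0
  read '2': s0 → s7
  end s7, accepted
w2:
  start at s7
  read '1': s7 → s2
  read '1': s2 → s3
  read '0': s3 → s0
  read '1': s0 → s0
  read '0': s0 → s5
  read '0': s5 → s6
  read '1': s6 → s2
  read '2': s2 → s0
  read '0': s0 → s5
  read '1': s5 → s0
  read '0': s0 → s5
  read '0': s5 → s6
  read '1': s6 → s2
  read '2': s2 → s0
  end s0, rejected
w3:
  start at s7
  read '2': s7 → s1
  read '0': s1 → s1
  read '2': s1 → s1
  read '1': s1 → s1
  read '2': s1 → s1
  read '1': s1 → s1
  read '2': s1 → s1
  read '2': s1 → s1
  read '1': s1 → s1
  read '2': s1 → s1
  read '0': s1 → s1
  read '0': s1 → s1
  read '2': s1 → s1
  read '2': s1 → s1
  read '1': s1 → s1
  read '0': s1 → s1
  read '0': s1 → s1
  read '0': s1 → s1
  read '2': s1 → s1
  read '2': s1 → s1
  read '2': s1 → s1
  read '0': s1 → s1
  read '1': s1 → s1
  read '1': s1 → s1
  read '2': s1 → s1
  end s1, rejected
w4:
  start at s7
  read '1': s7 → s2
  read '0': s2 → s3
  read '2': s3 → s3
  read '1': s3 → s0
  read '1': s0 → s0
  read '2': s0 → s7
  read '1': s7 → s2
  read '1': s2 → s3
  read '0': s3 → s0
  read '1': s0 → s0
  read '2': s0 → s7
  read '2': s7 → s1
  read '1': s1 → s1
  read '0': s1 → s1
  read '0': s1 → s1
  read '2': s1 → s1
  read '1': s1 → s1
  read '2': s1 → s1
  read '2': s1 → s1
  read '2': s1 → s1
  read '2': s1 → s1
  read '2': s1 → s1
  read '0': s1 → s1
  read '2': s1 → s1
  read '1': s1 → s1
  end s1, rejected
w5:
  start at s7
  read '0': s7 → s4
  read '2': s4 → s6
  read '0': s6 → s6
  read '2': s6 → s4
  read '2': s4 → s6
  read '0': s6 → s6
  read '1': s6 → s2
  read '2': s2 → s0
  read '1': s0 → s0
  read '0': s0 → s5
  read '2': s5 → s7
  read '2': s7 → s1
  read '0': s1 → s1
  read '1': s1 → s1
  read '1': s1 → s1
  read '0': s1 → s1
  read '0': s1 → s1
  read '1': s1 → s1
  read '2': s1 → s1
  read '0': s1 → s1
  read '1': s1 → s1
  read '2': s1 → s1
  read '1': s1 → s1
  end s1, rejected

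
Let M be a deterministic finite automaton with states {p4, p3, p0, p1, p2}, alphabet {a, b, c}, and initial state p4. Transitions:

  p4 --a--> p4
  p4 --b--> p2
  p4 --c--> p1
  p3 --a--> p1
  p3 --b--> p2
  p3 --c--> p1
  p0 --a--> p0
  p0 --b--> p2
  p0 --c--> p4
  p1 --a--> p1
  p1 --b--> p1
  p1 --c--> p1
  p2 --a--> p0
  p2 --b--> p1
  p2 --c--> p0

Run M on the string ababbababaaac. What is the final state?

p4 → p4 → p2 → p0 → p2 → p1 → p1 → p1 → p1 → p1 → p1 → p1 → p1 → p1

p1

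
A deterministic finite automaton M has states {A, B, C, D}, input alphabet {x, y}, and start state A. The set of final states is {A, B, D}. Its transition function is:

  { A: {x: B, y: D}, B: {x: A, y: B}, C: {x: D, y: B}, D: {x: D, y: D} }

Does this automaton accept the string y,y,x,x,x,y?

Yes

start at A
read 'y': A → D
read 'y': D → D
read 'x': D → D
read 'x': D → D
read 'x': D → D
read 'y': D → D
End state D is accepting.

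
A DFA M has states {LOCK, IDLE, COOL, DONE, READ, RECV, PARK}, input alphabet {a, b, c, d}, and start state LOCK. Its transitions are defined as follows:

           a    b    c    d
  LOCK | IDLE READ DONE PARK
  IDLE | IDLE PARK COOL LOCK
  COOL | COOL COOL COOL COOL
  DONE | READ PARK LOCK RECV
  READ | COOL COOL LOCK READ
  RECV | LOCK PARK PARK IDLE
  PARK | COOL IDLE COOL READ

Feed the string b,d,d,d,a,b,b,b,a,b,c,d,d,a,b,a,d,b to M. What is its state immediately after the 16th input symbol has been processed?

LOCK → READ → READ → READ → READ → COOL → COOL → COOL → COOL → COOL → COOL → COOL → COOL → COOL → COOL → COOL → COOL
After 16 symbols: COOL.

COOL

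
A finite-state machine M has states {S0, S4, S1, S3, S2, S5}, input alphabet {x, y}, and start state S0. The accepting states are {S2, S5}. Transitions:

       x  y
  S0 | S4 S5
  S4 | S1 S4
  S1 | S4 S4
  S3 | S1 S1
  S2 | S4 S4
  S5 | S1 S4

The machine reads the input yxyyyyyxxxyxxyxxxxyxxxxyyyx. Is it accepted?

No

start at S0
read 'y': S0 → S5
read 'x': S5 → S1
read 'y': S1 → S4
read 'y': S4 → S4
read 'y': S4 → S4
read 'y': S4 → S4
read 'y': S4 → S4
read 'x': S4 → S1
read 'x': S1 → S4
read 'x': S4 → S1
read 'y': S1 → S4
read 'x': S4 → S1
read 'x': S1 → S4
read 'y': S4 → S4
read 'x': S4 → S1
read 'x': S1 → S4
read 'x': S4 → S1
read 'x': S1 → S4
read 'y': S4 → S4
read 'x': S4 → S1
read 'x': S1 → S4
read 'x': S4 → S1
read 'x': S1 → S4
read 'y': S4 → S4
read 'y': S4 → S4
read 'y': S4 → S4
read 'x': S4 → S1
End state S1 is not accepting.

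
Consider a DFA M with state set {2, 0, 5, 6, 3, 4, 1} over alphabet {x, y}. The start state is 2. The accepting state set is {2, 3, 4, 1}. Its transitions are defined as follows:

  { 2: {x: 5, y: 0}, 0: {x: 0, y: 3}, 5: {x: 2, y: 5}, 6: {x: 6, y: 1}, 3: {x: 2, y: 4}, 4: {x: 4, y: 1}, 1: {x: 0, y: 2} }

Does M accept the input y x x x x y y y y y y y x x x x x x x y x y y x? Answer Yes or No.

Trace: 2 -y-> 0 -x-> 0 -x-> 0 -x-> 0 -x-> 0 -y-> 3 -y-> 4 -y-> 1 -y-> 2 -y-> 0 -y-> 3 -y-> 4 -x-> 4 -x-> 4 -x-> 4 -x-> 4 -x-> 4 -x-> 4 -x-> 4 -y-> 1 -x-> 0 -y-> 3 -y-> 4 -x-> 4
End state 4 is accepting.

Yes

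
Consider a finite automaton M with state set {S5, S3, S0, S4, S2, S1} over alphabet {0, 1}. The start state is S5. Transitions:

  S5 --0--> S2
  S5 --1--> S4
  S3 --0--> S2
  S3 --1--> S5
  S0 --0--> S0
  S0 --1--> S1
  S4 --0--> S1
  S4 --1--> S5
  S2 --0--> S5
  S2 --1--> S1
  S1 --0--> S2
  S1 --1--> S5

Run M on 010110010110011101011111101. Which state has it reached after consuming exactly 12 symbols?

S1

S5 → S2 → S1 → S2 → S1 → S5 → S2 → S5 → S4 → S1 → S5 → S4 → S1
After 12 symbols: S1.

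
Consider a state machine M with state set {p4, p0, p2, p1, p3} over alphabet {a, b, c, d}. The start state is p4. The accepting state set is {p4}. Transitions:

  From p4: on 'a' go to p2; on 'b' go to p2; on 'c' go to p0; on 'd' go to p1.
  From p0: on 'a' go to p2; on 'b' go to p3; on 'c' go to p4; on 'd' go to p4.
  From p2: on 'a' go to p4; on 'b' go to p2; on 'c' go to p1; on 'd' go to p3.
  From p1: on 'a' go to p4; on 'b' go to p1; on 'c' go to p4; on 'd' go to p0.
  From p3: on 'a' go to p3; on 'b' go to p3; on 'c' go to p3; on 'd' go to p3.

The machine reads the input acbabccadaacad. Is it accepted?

Trace: p4 -a-> p2 -c-> p1 -b-> p1 -a-> p4 -b-> p2 -c-> p1 -c-> p4 -a-> p2 -d-> p3 -a-> p3 -a-> p3 -c-> p3 -a-> p3 -d-> p3
End state p3 is not accepting.

No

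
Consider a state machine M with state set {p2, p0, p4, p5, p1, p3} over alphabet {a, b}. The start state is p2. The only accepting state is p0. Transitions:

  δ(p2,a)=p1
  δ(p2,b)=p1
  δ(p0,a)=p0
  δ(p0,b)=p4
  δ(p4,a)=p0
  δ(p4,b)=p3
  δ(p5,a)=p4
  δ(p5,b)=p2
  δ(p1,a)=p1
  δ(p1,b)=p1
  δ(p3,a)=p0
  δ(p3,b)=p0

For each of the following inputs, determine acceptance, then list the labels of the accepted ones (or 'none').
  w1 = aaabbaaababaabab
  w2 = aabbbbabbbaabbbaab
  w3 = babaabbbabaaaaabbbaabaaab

w1: Trace: p2 -a-> p1 -a-> p1 -a-> p1 -b-> p1 -b-> p1 -a-> p1 -a-> p1 -a-> p1 -b-> p1 -a-> p1 -b-> p1 -a-> p1 -a-> p1 -b-> p1 -a-> p1 -b-> p1  → end p1, rejected
w2: Trace: p2 -a-> p1 -a-> p1 -b-> p1 -b-> p1 -b-> p1 -b-> p1 -a-> p1 -b-> p1 -b-> p1 -b-> p1 -a-> p1 -a-> p1 -b-> p1 -b-> p1 -b-> p1 -a-> p1 -a-> p1 -b-> p1  → end p1, rejected
w3: Trace: p2 -b-> p1 -a-> p1 -b-> p1 -a-> p1 -a-> p1 -b-> p1 -b-> p1 -b-> p1 -a-> p1 -b-> p1 -a-> p1 -a-> p1 -a-> p1 -a-> p1 -a-> p1 -b-> p1 -b-> p1 -b-> p1 -a-> p1 -a-> p1 -b-> p1 -a-> p1 -a-> p1 -a-> p1 -b-> p1  → end p1, rejected

none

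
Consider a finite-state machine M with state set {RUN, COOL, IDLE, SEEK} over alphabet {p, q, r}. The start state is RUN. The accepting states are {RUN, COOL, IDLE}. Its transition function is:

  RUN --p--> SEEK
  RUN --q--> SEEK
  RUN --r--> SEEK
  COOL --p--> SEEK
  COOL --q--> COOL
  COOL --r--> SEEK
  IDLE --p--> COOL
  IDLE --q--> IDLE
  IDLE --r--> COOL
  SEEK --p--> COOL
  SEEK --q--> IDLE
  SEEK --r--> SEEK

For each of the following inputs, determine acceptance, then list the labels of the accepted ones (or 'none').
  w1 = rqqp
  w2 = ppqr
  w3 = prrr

w1

w1: RUN → SEEK → IDLE → IDLE → COOL  → end COOL, accepted
w2: RUN → SEEK → COOL → COOL → SEEK  → end SEEK, rejected
w3: RUN → SEEK → SEEK → SEEK → SEEK  → end SEEK, rejected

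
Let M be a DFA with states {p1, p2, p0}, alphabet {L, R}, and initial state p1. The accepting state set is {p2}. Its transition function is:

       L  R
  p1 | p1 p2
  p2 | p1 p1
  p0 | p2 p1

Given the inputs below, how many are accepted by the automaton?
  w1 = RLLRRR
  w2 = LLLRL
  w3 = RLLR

2

w1:
  start at p1
  read 'R': p1 → p2
  read 'L': p2 → p1
  read 'L': p1 → p1
  read 'R': p1 → p2
  read 'R': p2 → p1
  read 'R': p1 → p2
  end p2, accepted
w2:
  start at p1
  read 'L': p1 → p1
  read 'L': p1 → p1
  read 'L': p1 → p1
  read 'R': p1 → p2
  read 'L': p2 → p1
  end p1, rejected
w3:
  start at p1
  read 'R': p1 → p2
  read 'L': p2 → p1
  read 'L': p1 → p1
  read 'R': p1 → p2
  end p2, accepted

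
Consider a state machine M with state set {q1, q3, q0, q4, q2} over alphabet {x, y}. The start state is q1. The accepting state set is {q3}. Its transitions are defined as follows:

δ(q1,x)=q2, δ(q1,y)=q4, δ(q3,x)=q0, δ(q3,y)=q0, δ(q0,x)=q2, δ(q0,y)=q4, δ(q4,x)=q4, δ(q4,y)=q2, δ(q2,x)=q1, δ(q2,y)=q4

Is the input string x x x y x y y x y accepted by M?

No

q1 → q2 → q1 → q2 → q4 → q4 → q2 → q4 → q4 → q2
End state q2 is not accepting.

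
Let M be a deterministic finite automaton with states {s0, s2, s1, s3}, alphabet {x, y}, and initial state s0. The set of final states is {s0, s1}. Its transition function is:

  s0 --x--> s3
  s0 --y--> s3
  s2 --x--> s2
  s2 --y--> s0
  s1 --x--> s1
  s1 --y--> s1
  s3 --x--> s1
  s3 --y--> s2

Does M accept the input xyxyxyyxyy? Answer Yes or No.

s0 → s3 → s2 → s2 → s0 → s3 → s2 → s0 → s3 → s2 → s0
End state s0 is accepting.

Yes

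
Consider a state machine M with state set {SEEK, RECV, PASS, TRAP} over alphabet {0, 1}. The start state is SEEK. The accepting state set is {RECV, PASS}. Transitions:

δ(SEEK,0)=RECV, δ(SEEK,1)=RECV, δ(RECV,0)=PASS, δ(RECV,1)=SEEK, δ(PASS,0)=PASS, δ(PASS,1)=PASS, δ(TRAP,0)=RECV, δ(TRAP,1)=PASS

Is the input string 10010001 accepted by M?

Yes

start at SEEK
read '1': SEEK → RECV
read '0': RECV → PASS
read '0': PASS → PASS
read '1': PASS → PASS
read '0': PASS → PASS
read '0': PASS → PASS
read '0': PASS → PASS
read '1': PASS → PASS
End state PASS is accepting.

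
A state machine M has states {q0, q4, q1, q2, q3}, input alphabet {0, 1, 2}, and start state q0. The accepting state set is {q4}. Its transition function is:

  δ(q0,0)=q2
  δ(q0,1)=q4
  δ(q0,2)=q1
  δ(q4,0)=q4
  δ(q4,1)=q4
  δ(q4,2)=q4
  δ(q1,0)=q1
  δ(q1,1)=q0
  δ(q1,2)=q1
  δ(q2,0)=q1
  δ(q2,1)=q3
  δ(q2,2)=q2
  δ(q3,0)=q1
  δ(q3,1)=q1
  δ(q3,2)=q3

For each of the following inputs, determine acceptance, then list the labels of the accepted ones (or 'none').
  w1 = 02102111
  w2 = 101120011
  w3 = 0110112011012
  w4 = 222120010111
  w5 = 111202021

w1: q0 → q2 → q2 → q3 → q1 → q1 → q0 → q4 → q4  → end q4, accepted
w2: q0 → q4 → q4 → q4 → q4 → q4 → q4 → q4 → q4 → q4  → end q4, accepted
w3: q0 → q2 → q3 → q1 → q1 → q0 → q4 → q4 → q4 → q4 → q4 → q4 → q4 → q4  → end q4, accepted
w4: q0 → q1 → q1 → q1 → q0 → q1 → q1 → q1 → q0 → q2 → q3 → q1 → q0  → end q0, rejected
w5: q0 → q4 → q4 → q4 → q4 → q4 → q4 → q4 → q4 → q4  → end q4, accepted

w1, w2, w3, w5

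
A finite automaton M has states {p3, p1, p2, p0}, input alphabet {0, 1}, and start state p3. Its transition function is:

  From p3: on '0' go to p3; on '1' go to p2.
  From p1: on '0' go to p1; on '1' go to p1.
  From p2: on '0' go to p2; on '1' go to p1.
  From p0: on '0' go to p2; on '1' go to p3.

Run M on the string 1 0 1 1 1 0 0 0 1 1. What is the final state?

p1

p3 → p2 → p2 → p1 → p1 → p1 → p1 → p1 → p1 → p1 → p1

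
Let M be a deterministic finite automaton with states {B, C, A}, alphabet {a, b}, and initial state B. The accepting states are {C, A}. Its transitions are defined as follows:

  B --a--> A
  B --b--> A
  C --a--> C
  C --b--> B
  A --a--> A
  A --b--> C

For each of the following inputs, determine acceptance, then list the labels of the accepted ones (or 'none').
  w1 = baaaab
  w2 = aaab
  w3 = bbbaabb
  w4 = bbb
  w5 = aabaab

w1, w2

w1: B → A → A → A → A → A → C  → end C, accepted
w2: B → A → A → A → C  → end C, accepted
w3: B → A → C → B → A → A → C → B  → end B, rejected
w4: B → A → C → B  → end B, rejected
w5: B → A → A → C → C → C → B  → end B, rejected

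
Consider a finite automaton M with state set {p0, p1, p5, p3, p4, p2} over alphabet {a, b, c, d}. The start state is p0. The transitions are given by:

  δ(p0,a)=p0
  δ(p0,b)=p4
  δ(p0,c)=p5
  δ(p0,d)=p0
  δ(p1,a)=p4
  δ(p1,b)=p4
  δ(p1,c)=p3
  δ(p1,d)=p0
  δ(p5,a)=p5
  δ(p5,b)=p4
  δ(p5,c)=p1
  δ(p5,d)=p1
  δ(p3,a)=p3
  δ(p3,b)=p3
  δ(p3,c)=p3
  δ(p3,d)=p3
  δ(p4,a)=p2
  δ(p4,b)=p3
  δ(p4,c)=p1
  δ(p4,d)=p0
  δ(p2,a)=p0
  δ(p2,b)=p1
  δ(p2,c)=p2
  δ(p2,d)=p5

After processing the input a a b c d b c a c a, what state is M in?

p4

Trace: p0 -a-> p0 -a-> p0 -b-> p4 -c-> p1 -d-> p0 -b-> p4 -c-> p1 -a-> p4 -c-> p1 -a-> p4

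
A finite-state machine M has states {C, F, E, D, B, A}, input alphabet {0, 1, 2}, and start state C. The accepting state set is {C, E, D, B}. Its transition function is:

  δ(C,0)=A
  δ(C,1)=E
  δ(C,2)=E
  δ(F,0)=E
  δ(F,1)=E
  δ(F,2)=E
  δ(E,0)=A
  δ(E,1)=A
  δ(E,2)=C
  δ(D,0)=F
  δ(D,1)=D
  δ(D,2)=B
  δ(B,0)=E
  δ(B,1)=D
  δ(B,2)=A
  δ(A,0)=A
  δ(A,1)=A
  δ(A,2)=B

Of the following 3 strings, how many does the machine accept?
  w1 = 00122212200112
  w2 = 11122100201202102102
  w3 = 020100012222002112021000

2

w1: Trace: C -0-> A -0-> A -1-> A -2-> B -2-> A -2-> B -1-> D -2-> B -2-> A -0-> A -0-> A -1-> A -1-> A -2-> B  → end B, accepted
w2: Trace: C -1-> E -1-> A -1-> A -2-> B -2-> A -1-> A -0-> A -0-> A -2-> B -0-> E -1-> A -2-> B -0-> E -2-> C -1-> E -0-> A -2-> B -1-> D -0-> F -2-> E  → end E, accepted
w3: Trace: C -0-> A -2-> B -0-> E -1-> A -0-> A -0-> A -0-> A -1-> A -2-> B -2-> A -2-> B -2-> A -0-> A -0-> A -2-> B -1-> D -1-> D -2-> B -0-> E -2-> C -1-> E -0-> A -0-> A -0-> A  → end A, rejected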